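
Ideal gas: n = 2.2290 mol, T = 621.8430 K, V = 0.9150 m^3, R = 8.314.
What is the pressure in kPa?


P = nRT/V = 2.2290 * 8.314 * 621.8430 / 0.9150
= 11523.9360 / 0.9150 = 12594.4656 Pa = 12.5945 kPa

12.5945 kPa


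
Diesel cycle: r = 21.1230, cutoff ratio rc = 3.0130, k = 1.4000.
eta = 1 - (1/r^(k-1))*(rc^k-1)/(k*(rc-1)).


r^(k-1) = 3.3877
rc^k = 4.6838
eta = 0.6141 = 61.4146%

61.4146%


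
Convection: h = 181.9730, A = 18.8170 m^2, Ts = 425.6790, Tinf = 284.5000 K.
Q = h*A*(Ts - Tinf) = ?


dT = 141.1790 K
Q = 181.9730 * 18.8170 * 141.1790 = 483423.1470 W

483423.1470 W


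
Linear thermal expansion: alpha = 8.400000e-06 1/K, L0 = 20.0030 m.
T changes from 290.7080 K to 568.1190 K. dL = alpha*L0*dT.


dT = 277.4110 K
dL = 8.400000e-06 * 20.0030 * 277.4110 = 0.046612 m
L_final = 20.049612 m

dL = 0.046612 m


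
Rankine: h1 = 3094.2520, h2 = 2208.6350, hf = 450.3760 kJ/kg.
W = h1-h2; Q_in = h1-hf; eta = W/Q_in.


W = 885.6170 kJ/kg
Q_in = 2643.8760 kJ/kg
eta = 0.3350 = 33.4969%

eta = 33.4969%


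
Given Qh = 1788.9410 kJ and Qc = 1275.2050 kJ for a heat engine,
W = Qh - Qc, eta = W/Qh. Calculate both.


W = 1788.9410 - 1275.2050 = 513.7360 kJ
eta = 513.7360 / 1788.9410 = 0.2872 = 28.7173%

W = 513.7360 kJ, eta = 28.7173%


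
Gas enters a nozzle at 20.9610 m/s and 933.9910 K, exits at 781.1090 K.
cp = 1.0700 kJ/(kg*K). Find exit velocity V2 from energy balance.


dT = 152.8820 K
2*cp*1000*dT = 327167.4800
V1^2 = 439.3635
V2 = sqrt(327606.8435) = 572.3695 m/s

572.3695 m/s


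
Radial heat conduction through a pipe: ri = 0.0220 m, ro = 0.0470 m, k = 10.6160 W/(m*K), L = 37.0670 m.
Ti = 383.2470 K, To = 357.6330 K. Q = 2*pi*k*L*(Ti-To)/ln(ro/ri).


dT = 25.6140 K
ln(ro/ri) = 0.7591
Q = 2*pi*10.6160*37.0670*25.6140 / 0.7591 = 83426.4348 W

83426.4348 W


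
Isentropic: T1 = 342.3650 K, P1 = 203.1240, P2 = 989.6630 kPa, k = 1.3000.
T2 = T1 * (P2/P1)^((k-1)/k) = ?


(k-1)/k = 0.2308
(P2/P1)^exp = 1.4411
T2 = 342.3650 * 1.4411 = 493.3957 K

493.3957 K


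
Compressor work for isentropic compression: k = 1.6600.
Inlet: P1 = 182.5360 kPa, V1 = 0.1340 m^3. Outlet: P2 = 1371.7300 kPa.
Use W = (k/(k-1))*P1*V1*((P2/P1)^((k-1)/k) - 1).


(k-1)/k = 0.3976
(P2/P1)^exp = 2.2298
W = 2.5152 * 182.5360 * 0.1340 * (2.2298 - 1) = 75.6548 kJ

75.6548 kJ


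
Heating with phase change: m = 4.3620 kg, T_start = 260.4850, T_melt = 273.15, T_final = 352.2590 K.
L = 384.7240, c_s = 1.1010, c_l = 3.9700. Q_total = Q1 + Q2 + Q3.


Q1 (sensible, solid) = 4.3620 * 1.1010 * 12.6650 = 60.8244 kJ
Q2 (latent) = 4.3620 * 384.7240 = 1678.1661 kJ
Q3 (sensible, liquid) = 4.3620 * 3.9700 * 79.1090 = 1369.9416 kJ
Q_total = 3108.9322 kJ

3108.9322 kJ


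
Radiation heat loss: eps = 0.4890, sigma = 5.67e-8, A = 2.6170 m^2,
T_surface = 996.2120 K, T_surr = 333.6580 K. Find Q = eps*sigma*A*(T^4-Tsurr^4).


T^4 = 9.8493e+11
Tsurr^4 = 1.2394e+10
Q = 0.4890 * 5.67e-8 * 2.6170 * 9.7254e+11 = 70567.2391 W

70567.2391 W


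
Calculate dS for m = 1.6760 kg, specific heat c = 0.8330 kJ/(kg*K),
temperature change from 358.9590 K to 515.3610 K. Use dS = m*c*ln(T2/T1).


T2/T1 = 1.4357
ln(T2/T1) = 0.3617
dS = 1.6760 * 0.8330 * 0.3617 = 0.5049 kJ/K

0.5049 kJ/K


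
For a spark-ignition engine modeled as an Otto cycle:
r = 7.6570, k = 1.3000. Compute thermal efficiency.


r^(k-1) = 1.8417
eta = 1 - 1/1.8417 = 0.4570 = 45.7022%

45.7022%


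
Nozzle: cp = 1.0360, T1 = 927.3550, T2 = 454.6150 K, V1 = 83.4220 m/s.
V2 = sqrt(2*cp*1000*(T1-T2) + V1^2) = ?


dT = 472.7400 K
2*cp*1000*dT = 979517.2800
V1^2 = 6959.2301
V2 = sqrt(986476.5101) = 993.2152 m/s

993.2152 m/s


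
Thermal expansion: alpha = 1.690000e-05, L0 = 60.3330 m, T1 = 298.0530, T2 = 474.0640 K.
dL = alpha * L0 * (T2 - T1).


dT = 176.0110 K
dL = 1.690000e-05 * 60.3330 * 176.0110 = 0.179466 m
L_final = 60.512466 m

dL = 0.179466 m


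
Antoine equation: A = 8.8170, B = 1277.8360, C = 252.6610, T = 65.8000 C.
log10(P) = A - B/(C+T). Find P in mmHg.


C+T = 318.4610
B/(C+T) = 4.0125
log10(P) = 8.8170 - 4.0125 = 4.8045
P = 10^4.8045 = 63747.7283 mmHg

63747.7283 mmHg


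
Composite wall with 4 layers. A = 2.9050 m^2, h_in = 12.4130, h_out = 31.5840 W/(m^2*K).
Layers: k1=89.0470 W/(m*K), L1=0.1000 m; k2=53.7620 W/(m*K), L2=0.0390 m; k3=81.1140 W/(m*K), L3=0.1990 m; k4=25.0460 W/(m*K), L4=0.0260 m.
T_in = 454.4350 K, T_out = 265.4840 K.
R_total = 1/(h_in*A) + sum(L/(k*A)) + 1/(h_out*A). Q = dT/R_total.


R_conv_in = 1/(12.4130*2.9050) = 0.0277
R_1 = 0.1000/(89.0470*2.9050) = 0.0004
R_2 = 0.0390/(53.7620*2.9050) = 0.0002
R_3 = 0.1990/(81.1140*2.9050) = 0.0008
R_4 = 0.0260/(25.0460*2.9050) = 0.0004
R_conv_out = 1/(31.5840*2.9050) = 0.0109
R_total = 0.0405 K/W
Q = 188.9510 / 0.0405 = 4669.0422 W

R_total = 0.0405 K/W, Q = 4669.0422 W


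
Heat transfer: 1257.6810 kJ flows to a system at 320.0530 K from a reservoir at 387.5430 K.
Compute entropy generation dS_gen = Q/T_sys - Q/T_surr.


dS_sys = 1257.6810/320.0530 = 3.9296 kJ/K
dS_surr = -1257.6810/387.5430 = -3.2453 kJ/K
dS_gen = 3.9296 - 3.2453 = 0.6843 kJ/K (irreversible)

dS_gen = 0.6843 kJ/K, irreversible


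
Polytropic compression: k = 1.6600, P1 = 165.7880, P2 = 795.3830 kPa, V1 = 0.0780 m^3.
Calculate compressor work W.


(k-1)/k = 0.3976
(P2/P1)^exp = 1.8654
W = 2.5152 * 165.7880 * 0.0780 * (1.8654 - 1) = 28.1463 kJ

28.1463 kJ


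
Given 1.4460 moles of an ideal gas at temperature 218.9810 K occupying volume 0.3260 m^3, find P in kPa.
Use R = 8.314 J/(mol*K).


P = nRT/V = 1.4460 * 8.314 * 218.9810 / 0.3260
= 2632.5992 / 0.3260 = 8075.4577 Pa = 8.0755 kPa

8.0755 kPa


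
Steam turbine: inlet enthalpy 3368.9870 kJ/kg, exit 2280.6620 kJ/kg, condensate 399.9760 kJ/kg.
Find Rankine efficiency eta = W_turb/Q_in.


W = 1088.3250 kJ/kg
Q_in = 2969.0110 kJ/kg
eta = 0.3666 = 36.6561%

eta = 36.6561%


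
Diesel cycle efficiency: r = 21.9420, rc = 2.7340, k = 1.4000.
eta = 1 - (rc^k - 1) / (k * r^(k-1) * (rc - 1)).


r^(k-1) = 3.4396
rc^k = 4.0881
eta = 0.6302 = 63.0173%

63.0173%


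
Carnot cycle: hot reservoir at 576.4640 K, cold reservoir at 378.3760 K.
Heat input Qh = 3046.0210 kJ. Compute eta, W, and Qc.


eta = 1 - 378.3760/576.4640 = 0.3436
W = 0.3436 * 3046.0210 = 1046.6919 kJ
Qc = 3046.0210 - 1046.6919 = 1999.3291 kJ

eta = 34.3626%, W = 1046.6919 kJ, Qc = 1999.3291 kJ


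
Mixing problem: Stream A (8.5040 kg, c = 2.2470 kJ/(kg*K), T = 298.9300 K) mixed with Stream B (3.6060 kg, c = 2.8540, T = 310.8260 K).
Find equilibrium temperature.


num = 8910.9736
den = 29.4000
Tf = 303.0942 K

303.0942 K


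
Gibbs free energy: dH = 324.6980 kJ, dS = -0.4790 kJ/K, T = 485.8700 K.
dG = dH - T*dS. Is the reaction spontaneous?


T*dS = 485.8700 * -0.4790 = -232.7317 kJ
dG = 324.6980 + 232.7317 = 557.4297 kJ (non-spontaneous)

dG = 557.4297 kJ, non-spontaneous


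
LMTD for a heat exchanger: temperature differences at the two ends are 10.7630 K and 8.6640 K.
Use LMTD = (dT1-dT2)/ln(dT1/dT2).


dT1/dT2 = 1.2423
ln(dT1/dT2) = 0.2169
LMTD = 2.0990 / 0.2169 = 9.6756 K

9.6756 K


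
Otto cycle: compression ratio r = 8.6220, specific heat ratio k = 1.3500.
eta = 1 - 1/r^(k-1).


r^(k-1) = 2.1255
eta = 1 - 1/2.1255 = 0.5295 = 52.9524%

52.9524%


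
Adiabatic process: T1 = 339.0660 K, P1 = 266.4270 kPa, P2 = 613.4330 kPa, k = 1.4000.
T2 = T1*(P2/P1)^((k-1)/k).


(k-1)/k = 0.2857
(P2/P1)^exp = 1.2691
T2 = 339.0660 * 1.2691 = 430.2955 K

430.2955 K


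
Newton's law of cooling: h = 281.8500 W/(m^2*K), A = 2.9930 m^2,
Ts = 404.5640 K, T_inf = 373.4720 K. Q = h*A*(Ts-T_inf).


dT = 31.0920 K
Q = 281.8500 * 2.9930 * 31.0920 = 26228.4976 W

26228.4976 W


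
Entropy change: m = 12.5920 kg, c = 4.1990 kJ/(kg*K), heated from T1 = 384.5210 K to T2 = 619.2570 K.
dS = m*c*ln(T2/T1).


T2/T1 = 1.6105
ln(T2/T1) = 0.4765
dS = 12.5920 * 4.1990 * 0.4765 = 25.1955 kJ/K

25.1955 kJ/K


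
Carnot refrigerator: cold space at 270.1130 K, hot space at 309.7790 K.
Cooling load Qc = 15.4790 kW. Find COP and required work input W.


COP = 270.1130 / 39.6660 = 6.8097
W = 15.4790 / 6.8097 = 2.2731 kW

COP = 6.8097, W = 2.2731 kW


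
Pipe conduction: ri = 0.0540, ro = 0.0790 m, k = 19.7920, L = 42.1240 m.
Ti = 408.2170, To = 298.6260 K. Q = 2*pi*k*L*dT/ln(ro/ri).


dT = 109.5910 K
ln(ro/ri) = 0.3805
Q = 2*pi*19.7920*42.1240*109.5910 / 0.3805 = 1508900.8270 W

1508900.8270 W


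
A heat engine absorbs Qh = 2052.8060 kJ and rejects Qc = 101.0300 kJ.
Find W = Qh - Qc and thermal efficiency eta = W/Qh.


W = 2052.8060 - 101.0300 = 1951.7760 kJ
eta = 1951.7760 / 2052.8060 = 0.9508 = 95.0784%

W = 1951.7760 kJ, eta = 95.0784%


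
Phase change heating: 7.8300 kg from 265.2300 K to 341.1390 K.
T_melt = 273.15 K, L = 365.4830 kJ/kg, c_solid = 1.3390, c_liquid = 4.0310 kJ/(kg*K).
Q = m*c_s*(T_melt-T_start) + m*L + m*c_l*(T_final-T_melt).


Q1 (sensible, solid) = 7.8300 * 1.3390 * 7.9200 = 83.0362 kJ
Q2 (latent) = 7.8300 * 365.4830 = 2861.7319 kJ
Q3 (sensible, liquid) = 7.8300 * 4.0310 * 67.9890 = 2145.9184 kJ
Q_total = 5090.6866 kJ

5090.6866 kJ


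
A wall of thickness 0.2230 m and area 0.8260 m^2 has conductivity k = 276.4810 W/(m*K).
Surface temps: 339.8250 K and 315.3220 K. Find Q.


dT = 24.5030 K
Q = 276.4810 * 0.8260 * 24.5030 / 0.2230 = 25093.4131 W

25093.4131 W


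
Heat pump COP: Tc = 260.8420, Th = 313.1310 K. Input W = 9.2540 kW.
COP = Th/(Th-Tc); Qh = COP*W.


COP = 313.1310 / 52.2890 = 5.9885
Qh = 5.9885 * 9.2540 = 55.4173 kW

COP = 5.9885, Qh = 55.4173 kW


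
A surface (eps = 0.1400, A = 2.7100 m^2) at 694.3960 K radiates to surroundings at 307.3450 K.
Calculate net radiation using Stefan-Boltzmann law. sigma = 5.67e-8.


T^4 = 2.3250e+11
Tsurr^4 = 8.9229e+09
Q = 0.1400 * 5.67e-8 * 2.7100 * 2.2358e+11 = 4809.6545 W

4809.6545 W


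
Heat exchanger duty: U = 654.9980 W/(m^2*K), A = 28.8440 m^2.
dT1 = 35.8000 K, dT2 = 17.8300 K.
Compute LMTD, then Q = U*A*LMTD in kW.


LMTD = 25.7795 K
Q = 654.9980 * 28.8440 * 25.7795 = 487045.9913 W = 487.0460 kW

487.0460 kW


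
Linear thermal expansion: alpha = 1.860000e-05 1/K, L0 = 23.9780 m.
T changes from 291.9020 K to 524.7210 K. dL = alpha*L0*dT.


dT = 232.8190 K
dL = 1.860000e-05 * 23.9780 * 232.8190 = 0.103835 m
L_final = 24.081835 m

dL = 0.103835 m


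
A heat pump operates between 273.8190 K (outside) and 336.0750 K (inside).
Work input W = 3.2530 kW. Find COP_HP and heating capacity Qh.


COP = 336.0750 / 62.2560 = 5.3983
Qh = 5.3983 * 3.2530 = 17.5606 kW

COP = 5.3983, Qh = 17.5606 kW


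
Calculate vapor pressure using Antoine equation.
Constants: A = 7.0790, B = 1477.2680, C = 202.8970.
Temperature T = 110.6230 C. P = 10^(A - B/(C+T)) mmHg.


C+T = 313.5200
B/(C+T) = 4.7119
log10(P) = 7.0790 - 4.7119 = 2.3671
P = 10^2.3671 = 232.8745 mmHg

232.8745 mmHg


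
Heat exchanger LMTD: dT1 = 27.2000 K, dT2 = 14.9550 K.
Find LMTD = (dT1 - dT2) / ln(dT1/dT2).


dT1/dT2 = 1.8188
ln(dT1/dT2) = 0.5982
LMTD = 12.2450 / 0.5982 = 20.4707 K

20.4707 K


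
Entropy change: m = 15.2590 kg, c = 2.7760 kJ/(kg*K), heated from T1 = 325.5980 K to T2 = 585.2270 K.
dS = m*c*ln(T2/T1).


T2/T1 = 1.7974
ln(T2/T1) = 0.5863
dS = 15.2590 * 2.7760 * 0.5863 = 24.8366 kJ/K

24.8366 kJ/K


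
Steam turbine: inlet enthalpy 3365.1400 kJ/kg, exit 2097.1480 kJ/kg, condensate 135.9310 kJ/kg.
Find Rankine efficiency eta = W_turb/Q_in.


W = 1267.9920 kJ/kg
Q_in = 3229.2090 kJ/kg
eta = 0.3927 = 39.2663%

eta = 39.2663%


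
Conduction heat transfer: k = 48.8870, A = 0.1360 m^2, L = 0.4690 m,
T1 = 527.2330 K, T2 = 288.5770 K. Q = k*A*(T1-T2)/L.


dT = 238.6560 K
Q = 48.8870 * 0.1360 * 238.6560 / 0.4690 = 3383.2322 W

3383.2322 W


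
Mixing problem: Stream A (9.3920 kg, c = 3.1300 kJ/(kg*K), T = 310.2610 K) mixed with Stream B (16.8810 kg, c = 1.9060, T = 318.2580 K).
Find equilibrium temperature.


num = 19360.7406
den = 61.5721
Tf = 314.4399 K

314.4399 K


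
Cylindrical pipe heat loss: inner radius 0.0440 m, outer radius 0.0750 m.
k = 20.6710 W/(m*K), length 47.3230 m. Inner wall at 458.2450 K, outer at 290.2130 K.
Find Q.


dT = 168.0320 K
ln(ro/ri) = 0.5333
Q = 2*pi*20.6710*47.3230*168.0320 / 0.5333 = 1936579.2534 W

1936579.2534 W


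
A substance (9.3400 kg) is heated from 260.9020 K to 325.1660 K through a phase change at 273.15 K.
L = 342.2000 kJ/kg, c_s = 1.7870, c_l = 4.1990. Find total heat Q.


Q1 (sensible, solid) = 9.3400 * 1.7870 * 12.2480 = 204.4262 kJ
Q2 (latent) = 9.3400 * 342.2000 = 3196.1480 kJ
Q3 (sensible, liquid) = 9.3400 * 4.1990 * 52.0160 = 2039.9978 kJ
Q_total = 5440.5720 kJ

5440.5720 kJ


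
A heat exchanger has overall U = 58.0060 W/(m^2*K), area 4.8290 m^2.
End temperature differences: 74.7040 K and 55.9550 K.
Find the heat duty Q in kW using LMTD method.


LMTD = 64.8786 K
Q = 58.0060 * 4.8290 * 64.8786 = 18173.2109 W = 18.1732 kW

18.1732 kW


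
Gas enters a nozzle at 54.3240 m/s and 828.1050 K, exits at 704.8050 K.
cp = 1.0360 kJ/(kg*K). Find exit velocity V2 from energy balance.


dT = 123.3000 K
2*cp*1000*dT = 255477.6000
V1^2 = 2951.0970
V2 = sqrt(258428.6970) = 508.3588 m/s

508.3588 m/s


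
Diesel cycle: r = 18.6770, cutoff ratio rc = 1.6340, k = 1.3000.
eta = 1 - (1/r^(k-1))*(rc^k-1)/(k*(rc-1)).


r^(k-1) = 2.4065
rc^k = 1.8933
eta = 0.5496 = 54.9609%

54.9609%


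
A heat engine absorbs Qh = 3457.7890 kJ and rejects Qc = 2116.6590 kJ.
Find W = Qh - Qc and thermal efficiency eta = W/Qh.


W = 3457.7890 - 2116.6590 = 1341.1300 kJ
eta = 1341.1300 / 3457.7890 = 0.3879 = 38.7858%

W = 1341.1300 kJ, eta = 38.7858%


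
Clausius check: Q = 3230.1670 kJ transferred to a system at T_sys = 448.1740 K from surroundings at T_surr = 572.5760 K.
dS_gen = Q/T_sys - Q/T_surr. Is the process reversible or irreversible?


dS_sys = 3230.1670/448.1740 = 7.2074 kJ/K
dS_surr = -3230.1670/572.5760 = -5.6415 kJ/K
dS_gen = 7.2074 - 5.6415 = 1.5659 kJ/K (irreversible)

dS_gen = 1.5659 kJ/K, irreversible


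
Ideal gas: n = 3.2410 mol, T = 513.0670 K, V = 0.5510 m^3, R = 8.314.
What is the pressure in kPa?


P = nRT/V = 3.2410 * 8.314 * 513.0670 / 0.5510
= 13824.9361 / 0.5510 = 25090.6282 Pa = 25.0906 kPa

25.0906 kPa


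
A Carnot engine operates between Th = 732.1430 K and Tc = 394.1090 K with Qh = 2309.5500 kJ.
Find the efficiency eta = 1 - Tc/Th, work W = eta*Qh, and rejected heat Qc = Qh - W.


eta = 1 - 394.1090/732.1430 = 0.4617
W = 0.4617 * 2309.5500 = 1066.3305 kJ
Qc = 2309.5500 - 1066.3305 = 1243.2195 kJ

eta = 46.1705%, W = 1066.3305 kJ, Qc = 1243.2195 kJ


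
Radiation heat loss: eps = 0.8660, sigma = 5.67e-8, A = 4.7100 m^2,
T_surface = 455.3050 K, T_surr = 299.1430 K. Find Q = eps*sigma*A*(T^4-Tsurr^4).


T^4 = 4.2974e+10
Tsurr^4 = 8.0078e+09
Q = 0.8660 * 5.67e-8 * 4.7100 * 3.4967e+10 = 8086.7607 W

8086.7607 W


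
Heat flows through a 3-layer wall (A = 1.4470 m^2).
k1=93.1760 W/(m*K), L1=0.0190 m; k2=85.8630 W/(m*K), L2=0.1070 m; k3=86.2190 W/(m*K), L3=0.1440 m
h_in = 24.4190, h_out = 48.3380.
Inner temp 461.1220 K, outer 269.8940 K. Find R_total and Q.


R_conv_in = 1/(24.4190*1.4470) = 0.0283
R_1 = 0.0190/(93.1760*1.4470) = 0.0001
R_2 = 0.1070/(85.8630*1.4470) = 0.0009
R_3 = 0.1440/(86.2190*1.4470) = 0.0012
R_conv_out = 1/(48.3380*1.4470) = 0.0143
R_total = 0.0448 K/W
Q = 191.2280 / 0.0448 = 4272.8306 W

R_total = 0.0448 K/W, Q = 4272.8306 W


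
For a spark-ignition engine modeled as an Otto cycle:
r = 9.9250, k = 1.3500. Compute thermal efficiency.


r^(k-1) = 2.2328
eta = 1 - 1/2.2328 = 0.5521 = 55.2138%

55.2138%


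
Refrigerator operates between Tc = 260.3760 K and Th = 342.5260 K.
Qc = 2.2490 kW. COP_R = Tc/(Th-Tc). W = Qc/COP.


COP = 260.3760 / 82.1500 = 3.1695
W = 2.2490 / 3.1695 = 0.7096 kW

COP = 3.1695, W = 0.7096 kW


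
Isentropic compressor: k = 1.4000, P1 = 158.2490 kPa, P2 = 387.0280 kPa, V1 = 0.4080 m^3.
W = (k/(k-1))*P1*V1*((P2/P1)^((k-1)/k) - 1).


(k-1)/k = 0.2857
(P2/P1)^exp = 1.2911
W = 3.5000 * 158.2490 * 0.4080 * (1.2911 - 1) = 65.7907 kJ

65.7907 kJ


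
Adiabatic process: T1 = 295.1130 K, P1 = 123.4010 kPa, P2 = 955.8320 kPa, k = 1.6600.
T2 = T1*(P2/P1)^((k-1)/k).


(k-1)/k = 0.3976
(P2/P1)^exp = 2.2567
T2 = 295.1130 * 2.2567 = 665.9953 K

665.9953 K


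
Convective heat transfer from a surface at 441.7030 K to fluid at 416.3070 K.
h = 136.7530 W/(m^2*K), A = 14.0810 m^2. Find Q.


dT = 25.3960 K
Q = 136.7530 * 14.0810 * 25.3960 = 48903.0199 W

48903.0199 W


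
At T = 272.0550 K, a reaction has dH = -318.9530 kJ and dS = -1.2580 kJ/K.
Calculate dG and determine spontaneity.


T*dS = 272.0550 * -1.2580 = -342.2452 kJ
dG = -318.9530 + 342.2452 = 23.2922 kJ (non-spontaneous)

dG = 23.2922 kJ, non-spontaneous


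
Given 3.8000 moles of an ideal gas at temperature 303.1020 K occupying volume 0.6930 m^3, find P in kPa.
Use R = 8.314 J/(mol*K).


P = nRT/V = 3.8000 * 8.314 * 303.1020 / 0.6930
= 9575.9621 / 0.6930 = 13818.1271 Pa = 13.8181 kPa

13.8181 kPa


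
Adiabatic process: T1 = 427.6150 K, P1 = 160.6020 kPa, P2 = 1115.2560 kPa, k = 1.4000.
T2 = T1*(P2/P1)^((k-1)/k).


(k-1)/k = 0.2857
(P2/P1)^exp = 1.7397
T2 = 427.6150 * 1.7397 = 743.9039 K

743.9039 K


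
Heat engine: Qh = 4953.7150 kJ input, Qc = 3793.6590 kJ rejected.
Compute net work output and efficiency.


W = 4953.7150 - 3793.6590 = 1160.0560 kJ
eta = 1160.0560 / 4953.7150 = 0.2342 = 23.4179%

W = 1160.0560 kJ, eta = 23.4179%


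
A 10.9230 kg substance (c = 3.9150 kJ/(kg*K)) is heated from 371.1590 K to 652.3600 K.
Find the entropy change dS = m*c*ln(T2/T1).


T2/T1 = 1.7576
ln(T2/T1) = 0.5640
dS = 10.9230 * 3.9150 * 0.5640 = 24.1172 kJ/K

24.1172 kJ/K


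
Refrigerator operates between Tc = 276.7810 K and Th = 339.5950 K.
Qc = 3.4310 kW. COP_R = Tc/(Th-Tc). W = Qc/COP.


COP = 276.7810 / 62.8140 = 4.4064
W = 3.4310 / 4.4064 = 0.7786 kW

COP = 4.4064, W = 0.7786 kW


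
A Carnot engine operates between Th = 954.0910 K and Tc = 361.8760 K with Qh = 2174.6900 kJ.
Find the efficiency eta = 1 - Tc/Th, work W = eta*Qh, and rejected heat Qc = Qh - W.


eta = 1 - 361.8760/954.0910 = 0.6207
W = 0.6207 * 2174.6900 = 1349.8545 kJ
Qc = 2174.6900 - 1349.8545 = 824.8355 kJ

eta = 62.0711%, W = 1349.8545 kJ, Qc = 824.8355 kJ


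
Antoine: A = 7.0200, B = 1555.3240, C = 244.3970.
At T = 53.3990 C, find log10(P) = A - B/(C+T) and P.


C+T = 297.7960
B/(C+T) = 5.2228
log10(P) = 7.0200 - 5.2228 = 1.7972
P = 10^1.7972 = 62.6926 mmHg

62.6926 mmHg


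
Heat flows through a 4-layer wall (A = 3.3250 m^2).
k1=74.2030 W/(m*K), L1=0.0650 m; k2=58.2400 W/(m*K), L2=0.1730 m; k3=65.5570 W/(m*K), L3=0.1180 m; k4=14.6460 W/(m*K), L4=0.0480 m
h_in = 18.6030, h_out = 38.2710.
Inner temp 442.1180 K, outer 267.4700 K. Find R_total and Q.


R_conv_in = 1/(18.6030*3.3250) = 0.0162
R_1 = 0.0650/(74.2030*3.3250) = 0.0003
R_2 = 0.1730/(58.2400*3.3250) = 0.0009
R_3 = 0.1180/(65.5570*3.3250) = 0.0005
R_4 = 0.0480/(14.6460*3.3250) = 0.0010
R_conv_out = 1/(38.2710*3.3250) = 0.0079
R_total = 0.0267 K/W
Q = 174.6480 / 0.0267 = 6538.8798 W

R_total = 0.0267 K/W, Q = 6538.8798 W


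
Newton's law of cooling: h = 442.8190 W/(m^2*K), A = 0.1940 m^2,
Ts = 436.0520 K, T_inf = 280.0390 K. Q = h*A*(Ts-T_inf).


dT = 156.0130 K
Q = 442.8190 * 0.1940 * 156.0130 = 13402.5910 W

13402.5910 W


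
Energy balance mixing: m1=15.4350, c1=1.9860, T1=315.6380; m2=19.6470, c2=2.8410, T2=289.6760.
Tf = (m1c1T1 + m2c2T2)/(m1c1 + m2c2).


num = 25844.4209
den = 86.4710
Tf = 298.8795 K

298.8795 K


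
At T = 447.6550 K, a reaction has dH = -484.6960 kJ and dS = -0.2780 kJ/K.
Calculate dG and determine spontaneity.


T*dS = 447.6550 * -0.2780 = -124.4481 kJ
dG = -484.6960 + 124.4481 = -360.2479 kJ (spontaneous)

dG = -360.2479 kJ, spontaneous


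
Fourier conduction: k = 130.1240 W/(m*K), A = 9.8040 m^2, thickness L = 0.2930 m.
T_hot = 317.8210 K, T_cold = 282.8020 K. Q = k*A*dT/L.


dT = 35.0190 K
Q = 130.1240 * 9.8040 * 35.0190 / 0.2930 = 152474.3629 W

152474.3629 W


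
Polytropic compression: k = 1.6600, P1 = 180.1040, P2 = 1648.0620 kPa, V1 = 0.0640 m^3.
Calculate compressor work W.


(k-1)/k = 0.3976
(P2/P1)^exp = 2.4114
W = 2.5152 * 180.1040 * 0.0640 * (2.4114 - 1) = 40.9173 kJ

40.9173 kJ


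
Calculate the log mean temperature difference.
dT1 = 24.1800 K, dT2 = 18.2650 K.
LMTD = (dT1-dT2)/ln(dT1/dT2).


dT1/dT2 = 1.3238
ln(dT1/dT2) = 0.2805
LMTD = 5.9150 / 0.2805 = 21.0844 K

21.0844 K


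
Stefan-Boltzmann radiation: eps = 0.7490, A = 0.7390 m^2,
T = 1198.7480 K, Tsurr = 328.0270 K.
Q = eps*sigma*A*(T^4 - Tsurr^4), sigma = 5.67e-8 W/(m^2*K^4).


T^4 = 2.0650e+12
Tsurr^4 = 1.1578e+10
Q = 0.7490 * 5.67e-8 * 0.7390 * 2.0534e+12 = 64443.4789 W

64443.4789 W


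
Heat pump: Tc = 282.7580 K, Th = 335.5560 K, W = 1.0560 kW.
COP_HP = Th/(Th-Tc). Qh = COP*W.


COP = 335.5560 / 52.7980 = 6.3555
Qh = 6.3555 * 1.0560 = 6.7114 kW

COP = 6.3555, Qh = 6.7114 kW


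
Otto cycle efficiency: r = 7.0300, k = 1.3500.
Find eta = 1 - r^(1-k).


r^(k-1) = 1.9789
eta = 1 - 1/1.9789 = 0.4947 = 49.4681%

49.4681%


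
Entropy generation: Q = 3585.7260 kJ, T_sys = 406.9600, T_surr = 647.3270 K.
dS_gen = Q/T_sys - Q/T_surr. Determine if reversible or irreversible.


dS_sys = 3585.7260/406.9600 = 8.8110 kJ/K
dS_surr = -3585.7260/647.3270 = -5.5393 kJ/K
dS_gen = 8.8110 - 5.5393 = 3.2717 kJ/K (irreversible)

dS_gen = 3.2717 kJ/K, irreversible


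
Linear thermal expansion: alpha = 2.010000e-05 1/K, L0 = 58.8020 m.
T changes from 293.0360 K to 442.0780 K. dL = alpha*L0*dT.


dT = 149.0420 K
dL = 2.010000e-05 * 58.8020 * 149.0420 = 0.176156 m
L_final = 58.978156 m

dL = 0.176156 m


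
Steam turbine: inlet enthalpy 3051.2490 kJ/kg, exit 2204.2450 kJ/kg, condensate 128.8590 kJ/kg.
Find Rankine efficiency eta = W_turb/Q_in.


W = 847.0040 kJ/kg
Q_in = 2922.3900 kJ/kg
eta = 0.2898 = 28.9833%

eta = 28.9833%


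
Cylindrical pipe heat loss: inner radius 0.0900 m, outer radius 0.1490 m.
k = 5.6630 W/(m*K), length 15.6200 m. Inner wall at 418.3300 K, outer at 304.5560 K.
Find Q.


dT = 113.7740 K
ln(ro/ri) = 0.5041
Q = 2*pi*5.6630*15.6200*113.7740 / 0.5041 = 125430.2326 W

125430.2326 W


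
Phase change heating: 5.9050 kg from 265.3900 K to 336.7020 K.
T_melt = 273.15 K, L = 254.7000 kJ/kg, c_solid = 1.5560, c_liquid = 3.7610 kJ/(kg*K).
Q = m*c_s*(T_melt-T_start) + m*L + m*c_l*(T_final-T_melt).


Q1 (sensible, solid) = 5.9050 * 1.5560 * 7.7600 = 71.3003 kJ
Q2 (latent) = 5.9050 * 254.7000 = 1504.0035 kJ
Q3 (sensible, liquid) = 5.9050 * 3.7610 * 63.5520 = 1411.4076 kJ
Q_total = 2986.7114 kJ

2986.7114 kJ


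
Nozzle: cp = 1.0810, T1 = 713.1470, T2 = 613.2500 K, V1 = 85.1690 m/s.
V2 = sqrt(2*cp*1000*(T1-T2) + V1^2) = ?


dT = 99.8970 K
2*cp*1000*dT = 215977.3140
V1^2 = 7253.7586
V2 = sqrt(223231.0726) = 472.4734 m/s

472.4734 m/s


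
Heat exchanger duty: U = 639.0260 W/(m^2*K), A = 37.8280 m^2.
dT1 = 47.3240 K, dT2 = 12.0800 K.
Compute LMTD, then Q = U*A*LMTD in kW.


LMTD = 25.8110 K
Q = 639.0260 * 37.8280 * 25.8110 = 623930.3217 W = 623.9303 kW

623.9303 kW


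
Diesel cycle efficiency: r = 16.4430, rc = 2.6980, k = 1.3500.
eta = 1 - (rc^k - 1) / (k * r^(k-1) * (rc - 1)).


r^(k-1) = 2.6644
rc^k = 3.8186
eta = 0.5385 = 53.8500%

53.8500%


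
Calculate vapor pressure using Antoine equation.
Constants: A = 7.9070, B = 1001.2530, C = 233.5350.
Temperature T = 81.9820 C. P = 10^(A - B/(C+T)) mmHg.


C+T = 315.5170
B/(C+T) = 3.1734
log10(P) = 7.9070 - 3.1734 = 4.7336
P = 10^4.7336 = 54153.6094 mmHg

54153.6094 mmHg


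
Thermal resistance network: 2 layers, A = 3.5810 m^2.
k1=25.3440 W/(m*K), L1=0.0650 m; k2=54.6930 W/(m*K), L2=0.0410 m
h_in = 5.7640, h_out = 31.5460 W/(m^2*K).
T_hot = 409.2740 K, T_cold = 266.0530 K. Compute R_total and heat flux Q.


R_conv_in = 1/(5.7640*3.5810) = 0.0484
R_1 = 0.0650/(25.3440*3.5810) = 0.0007
R_2 = 0.0410/(54.6930*3.5810) = 0.0002
R_conv_out = 1/(31.5460*3.5810) = 0.0089
R_total = 0.0582 K/W
Q = 143.2210 / 0.0582 = 2459.7736 W

R_total = 0.0582 K/W, Q = 2459.7736 W


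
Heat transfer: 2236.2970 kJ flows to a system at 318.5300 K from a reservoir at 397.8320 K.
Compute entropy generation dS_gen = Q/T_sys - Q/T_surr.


dS_sys = 2236.2970/318.5300 = 7.0207 kJ/K
dS_surr = -2236.2970/397.8320 = -5.6212 kJ/K
dS_gen = 7.0207 - 5.6212 = 1.3995 kJ/K (irreversible)

dS_gen = 1.3995 kJ/K, irreversible


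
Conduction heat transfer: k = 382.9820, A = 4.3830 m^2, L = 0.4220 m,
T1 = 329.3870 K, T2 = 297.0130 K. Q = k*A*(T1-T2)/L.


dT = 32.3740 K
Q = 382.9820 * 4.3830 * 32.3740 / 0.4220 = 128775.6483 W

128775.6483 W


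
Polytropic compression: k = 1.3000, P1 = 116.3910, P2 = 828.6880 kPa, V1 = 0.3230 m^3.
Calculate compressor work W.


(k-1)/k = 0.2308
(P2/P1)^exp = 1.5730
W = 4.3333 * 116.3910 * 0.3230 * (1.5730 - 1) = 93.3440 kJ

93.3440 kJ


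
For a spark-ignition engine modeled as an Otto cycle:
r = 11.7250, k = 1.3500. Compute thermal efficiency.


r^(k-1) = 2.3670
eta = 1 - 1/2.3670 = 0.5775 = 57.7516%

57.7516%


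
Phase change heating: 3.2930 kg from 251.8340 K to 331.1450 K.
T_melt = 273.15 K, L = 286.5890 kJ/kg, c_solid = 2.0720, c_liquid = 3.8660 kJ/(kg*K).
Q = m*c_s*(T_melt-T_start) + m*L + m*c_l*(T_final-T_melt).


Q1 (sensible, solid) = 3.2930 * 2.0720 * 21.3160 = 145.4411 kJ
Q2 (latent) = 3.2930 * 286.5890 = 943.7376 kJ
Q3 (sensible, liquid) = 3.2930 * 3.8660 * 57.9950 = 738.3192 kJ
Q_total = 1827.4978 kJ

1827.4978 kJ


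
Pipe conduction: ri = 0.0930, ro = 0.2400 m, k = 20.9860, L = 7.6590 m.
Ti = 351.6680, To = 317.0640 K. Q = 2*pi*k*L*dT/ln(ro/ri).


dT = 34.6040 K
ln(ro/ri) = 0.9480
Q = 2*pi*20.9860*7.6590*34.6040 / 0.9480 = 36862.2219 W

36862.2219 W


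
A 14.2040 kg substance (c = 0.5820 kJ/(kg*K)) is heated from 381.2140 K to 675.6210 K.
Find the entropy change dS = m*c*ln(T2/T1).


T2/T1 = 1.7723
ln(T2/T1) = 0.5723
dS = 14.2040 * 0.5820 * 0.5723 = 4.7308 kJ/K

4.7308 kJ/K


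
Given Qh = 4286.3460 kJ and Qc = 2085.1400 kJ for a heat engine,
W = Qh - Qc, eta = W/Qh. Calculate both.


W = 4286.3460 - 2085.1400 = 2201.2060 kJ
eta = 2201.2060 / 4286.3460 = 0.5135 = 51.3539%

W = 2201.2060 kJ, eta = 51.3539%


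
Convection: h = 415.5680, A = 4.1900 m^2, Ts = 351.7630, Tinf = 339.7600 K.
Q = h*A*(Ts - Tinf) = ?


dT = 12.0030 K
Q = 415.5680 * 4.1900 * 12.0030 = 20899.9827 W

20899.9827 W


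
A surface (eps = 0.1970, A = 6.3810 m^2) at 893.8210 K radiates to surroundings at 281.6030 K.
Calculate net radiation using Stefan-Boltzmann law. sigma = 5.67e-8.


T^4 = 6.3827e+11
Tsurr^4 = 6.2885e+09
Q = 0.1970 * 5.67e-8 * 6.3810 * 6.3198e+11 = 45044.3305 W

45044.3305 W


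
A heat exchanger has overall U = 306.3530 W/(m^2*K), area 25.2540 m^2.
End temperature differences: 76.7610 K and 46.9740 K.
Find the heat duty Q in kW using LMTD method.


LMTD = 60.6533 K
Q = 306.3530 * 25.2540 * 60.6533 = 469252.9223 W = 469.2529 kW

469.2529 kW


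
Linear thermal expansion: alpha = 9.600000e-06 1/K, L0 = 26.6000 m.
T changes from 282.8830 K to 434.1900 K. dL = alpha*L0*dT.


dT = 151.3070 K
dL = 9.600000e-06 * 26.6000 * 151.3070 = 0.038638 m
L_final = 26.638638 m

dL = 0.038638 m


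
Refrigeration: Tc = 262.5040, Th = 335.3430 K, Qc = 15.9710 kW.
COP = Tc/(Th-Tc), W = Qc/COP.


COP = 262.5040 / 72.8390 = 3.6039
W = 15.9710 / 3.6039 = 4.4316 kW

COP = 3.6039, W = 4.4316 kW


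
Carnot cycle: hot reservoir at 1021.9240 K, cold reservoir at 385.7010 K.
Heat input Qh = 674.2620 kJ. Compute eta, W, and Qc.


eta = 1 - 385.7010/1021.9240 = 0.6226
W = 0.6226 * 674.2620 = 419.7778 kJ
Qc = 674.2620 - 419.7778 = 254.4842 kJ

eta = 62.2574%, W = 419.7778 kJ, Qc = 254.4842 kJ


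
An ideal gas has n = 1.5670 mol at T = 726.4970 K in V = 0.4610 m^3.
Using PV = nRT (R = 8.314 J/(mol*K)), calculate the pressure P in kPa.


P = nRT/V = 1.5670 * 8.314 * 726.4970 / 0.4610
= 9464.8305 / 0.4610 = 20531.0857 Pa = 20.5311 kPa

20.5311 kPa


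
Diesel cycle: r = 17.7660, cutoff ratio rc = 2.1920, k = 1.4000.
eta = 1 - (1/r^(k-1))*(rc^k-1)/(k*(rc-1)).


r^(k-1) = 3.1611
rc^k = 3.0004
eta = 0.6208 = 62.0796%

62.0796%


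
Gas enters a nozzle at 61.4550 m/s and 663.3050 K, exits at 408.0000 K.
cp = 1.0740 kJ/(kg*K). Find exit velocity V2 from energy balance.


dT = 255.3050 K
2*cp*1000*dT = 548395.1400
V1^2 = 3776.7170
V2 = sqrt(552171.8570) = 743.0827 m/s

743.0827 m/s


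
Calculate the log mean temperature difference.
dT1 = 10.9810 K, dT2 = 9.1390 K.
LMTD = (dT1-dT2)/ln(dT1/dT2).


dT1/dT2 = 1.2016
ln(dT1/dT2) = 0.1836
LMTD = 1.8420 / 0.1836 = 10.0318 K

10.0318 K


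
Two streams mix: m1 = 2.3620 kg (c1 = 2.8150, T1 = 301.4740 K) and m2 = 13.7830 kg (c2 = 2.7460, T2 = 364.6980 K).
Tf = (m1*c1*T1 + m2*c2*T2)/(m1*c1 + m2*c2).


num = 15807.6426
den = 44.4971
Tf = 355.2507 K

355.2507 K


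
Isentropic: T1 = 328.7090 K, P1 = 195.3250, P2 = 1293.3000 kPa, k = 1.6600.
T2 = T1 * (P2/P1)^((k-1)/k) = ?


(k-1)/k = 0.3976
(P2/P1)^exp = 2.1203
T2 = 328.7090 * 2.1203 = 696.9634 K

696.9634 K


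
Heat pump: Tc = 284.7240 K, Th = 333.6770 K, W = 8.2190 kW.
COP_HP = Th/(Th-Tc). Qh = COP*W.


COP = 333.6770 / 48.9530 = 6.8163
Qh = 6.8163 * 8.2190 = 56.0229 kW

COP = 6.8163, Qh = 56.0229 kW


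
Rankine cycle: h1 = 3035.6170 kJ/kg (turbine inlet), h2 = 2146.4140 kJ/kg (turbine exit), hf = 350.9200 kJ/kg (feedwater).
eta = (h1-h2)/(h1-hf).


W = 889.2030 kJ/kg
Q_in = 2684.6970 kJ/kg
eta = 0.3312 = 33.1212%

eta = 33.1212%


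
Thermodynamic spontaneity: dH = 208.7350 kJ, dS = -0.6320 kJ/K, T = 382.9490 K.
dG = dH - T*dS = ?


T*dS = 382.9490 * -0.6320 = -242.0238 kJ
dG = 208.7350 + 242.0238 = 450.7588 kJ (non-spontaneous)

dG = 450.7588 kJ, non-spontaneous


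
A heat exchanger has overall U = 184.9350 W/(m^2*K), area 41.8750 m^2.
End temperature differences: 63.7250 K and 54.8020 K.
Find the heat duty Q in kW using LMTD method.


LMTD = 59.1514 K
Q = 184.9350 * 41.8750 * 59.1514 = 458077.2884 W = 458.0773 kW

458.0773 kW


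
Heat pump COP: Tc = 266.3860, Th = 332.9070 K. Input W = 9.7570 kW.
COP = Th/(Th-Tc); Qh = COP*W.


COP = 332.9070 / 66.5210 = 5.0045
Qh = 5.0045 * 9.7570 = 48.8293 kW

COP = 5.0045, Qh = 48.8293 kW


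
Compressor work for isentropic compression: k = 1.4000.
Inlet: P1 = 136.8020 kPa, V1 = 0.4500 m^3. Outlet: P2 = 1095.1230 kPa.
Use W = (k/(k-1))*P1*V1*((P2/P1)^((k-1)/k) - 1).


(k-1)/k = 0.2857
(P2/P1)^exp = 1.8118
W = 3.5000 * 136.8020 * 0.4500 * (1.8118 - 1) = 174.9090 kJ

174.9090 kJ


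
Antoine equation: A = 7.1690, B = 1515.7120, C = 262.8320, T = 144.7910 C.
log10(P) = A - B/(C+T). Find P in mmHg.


C+T = 407.6230
B/(C+T) = 3.7184
log10(P) = 7.1690 - 3.7184 = 3.4506
P = 10^3.4506 = 2822.1736 mmHg

2822.1736 mmHg


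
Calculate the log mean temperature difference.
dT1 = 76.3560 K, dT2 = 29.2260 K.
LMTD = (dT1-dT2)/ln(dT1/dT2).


dT1/dT2 = 2.6126
ln(dT1/dT2) = 0.9603
LMTD = 47.1300 / 0.9603 = 49.0760 K

49.0760 K


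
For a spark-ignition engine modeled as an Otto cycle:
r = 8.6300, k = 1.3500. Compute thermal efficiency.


r^(k-1) = 2.1262
eta = 1 - 1/2.1262 = 0.5297 = 52.9677%

52.9677%


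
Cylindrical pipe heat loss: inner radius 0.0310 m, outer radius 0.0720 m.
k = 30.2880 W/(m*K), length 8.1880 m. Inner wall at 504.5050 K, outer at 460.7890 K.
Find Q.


dT = 43.7160 K
ln(ro/ri) = 0.8427
Q = 2*pi*30.2880*8.1880*43.7160 / 0.8427 = 80836.3302 W

80836.3302 W


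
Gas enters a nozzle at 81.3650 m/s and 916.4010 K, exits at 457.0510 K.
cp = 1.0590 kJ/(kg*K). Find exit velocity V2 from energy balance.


dT = 459.3500 K
2*cp*1000*dT = 972903.3000
V1^2 = 6620.2632
V2 = sqrt(979523.5632) = 989.7088 m/s

989.7088 m/s


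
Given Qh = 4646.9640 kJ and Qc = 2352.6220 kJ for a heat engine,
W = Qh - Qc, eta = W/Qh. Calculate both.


W = 4646.9640 - 2352.6220 = 2294.3420 kJ
eta = 2294.3420 / 4646.9640 = 0.4937 = 49.3729%

W = 2294.3420 kJ, eta = 49.3729%


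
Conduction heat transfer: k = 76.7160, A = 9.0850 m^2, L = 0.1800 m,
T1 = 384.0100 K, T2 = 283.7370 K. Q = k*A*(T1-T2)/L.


dT = 100.2730 K
Q = 76.7160 * 9.0850 * 100.2730 / 0.1800 = 388259.7634 W

388259.7634 W


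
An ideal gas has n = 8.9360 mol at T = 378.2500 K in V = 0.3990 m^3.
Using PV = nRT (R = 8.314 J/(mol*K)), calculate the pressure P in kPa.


P = nRT/V = 8.9360 * 8.314 * 378.2500 / 0.3990
= 28101.6692 / 0.3990 = 70430.2486 Pa = 70.4302 kPa

70.4302 kPa


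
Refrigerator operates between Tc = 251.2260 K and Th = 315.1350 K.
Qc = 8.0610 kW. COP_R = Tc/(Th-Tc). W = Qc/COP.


COP = 251.2260 / 63.9090 = 3.9310
W = 8.0610 / 3.9310 = 2.0506 kW

COP = 3.9310, W = 2.0506 kW


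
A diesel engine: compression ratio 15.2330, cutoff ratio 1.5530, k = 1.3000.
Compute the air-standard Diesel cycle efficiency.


r^(k-1) = 2.2638
rc^k = 1.7722
eta = 0.5255 = 52.5486%

52.5486%


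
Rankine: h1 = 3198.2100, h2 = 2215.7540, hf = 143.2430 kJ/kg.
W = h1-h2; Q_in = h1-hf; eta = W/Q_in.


W = 982.4560 kJ/kg
Q_in = 3054.9670 kJ/kg
eta = 0.3216 = 32.1593%

eta = 32.1593%


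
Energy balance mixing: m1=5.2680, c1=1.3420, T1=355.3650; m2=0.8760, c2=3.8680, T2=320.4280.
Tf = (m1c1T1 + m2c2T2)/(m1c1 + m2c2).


num = 3598.0363
den = 10.4580
Tf = 344.0455 K

344.0455 K


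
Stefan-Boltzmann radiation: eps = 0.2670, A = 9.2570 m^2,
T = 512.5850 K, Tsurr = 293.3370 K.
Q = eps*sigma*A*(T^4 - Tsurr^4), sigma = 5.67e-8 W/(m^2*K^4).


T^4 = 6.9034e+10
Tsurr^4 = 7.4040e+09
Q = 0.2670 * 5.67e-8 * 9.2570 * 6.1630e+10 = 8636.8869 W

8636.8869 W


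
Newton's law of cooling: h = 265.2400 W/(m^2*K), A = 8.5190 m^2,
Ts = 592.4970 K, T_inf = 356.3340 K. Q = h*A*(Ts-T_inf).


dT = 236.1630 K
Q = 265.2400 * 8.5190 * 236.1630 = 533629.0876 W

533629.0876 W


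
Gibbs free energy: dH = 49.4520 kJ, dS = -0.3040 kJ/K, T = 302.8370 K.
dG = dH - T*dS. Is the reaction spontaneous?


T*dS = 302.8370 * -0.3040 = -92.0624 kJ
dG = 49.4520 + 92.0624 = 141.5144 kJ (non-spontaneous)

dG = 141.5144 kJ, non-spontaneous


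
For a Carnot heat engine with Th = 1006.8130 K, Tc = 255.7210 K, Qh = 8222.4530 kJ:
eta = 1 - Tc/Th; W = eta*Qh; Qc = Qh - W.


eta = 1 - 255.7210/1006.8130 = 0.7460
W = 0.7460 * 8222.4530 = 6134.0275 kJ
Qc = 8222.4530 - 6134.0275 = 2088.4255 kJ

eta = 74.6009%, W = 6134.0275 kJ, Qc = 2088.4255 kJ


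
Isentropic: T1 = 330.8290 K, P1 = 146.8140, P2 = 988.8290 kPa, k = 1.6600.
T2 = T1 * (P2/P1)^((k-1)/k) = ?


(k-1)/k = 0.3976
(P2/P1)^exp = 2.1347
T2 = 330.8290 * 2.1347 = 706.2347 K

706.2347 K


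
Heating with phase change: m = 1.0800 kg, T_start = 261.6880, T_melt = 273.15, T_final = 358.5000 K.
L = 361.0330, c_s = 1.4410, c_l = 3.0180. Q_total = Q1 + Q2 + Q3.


Q1 (sensible, solid) = 1.0800 * 1.4410 * 11.4620 = 17.8381 kJ
Q2 (latent) = 1.0800 * 361.0330 = 389.9156 kJ
Q3 (sensible, liquid) = 1.0800 * 3.0180 * 85.3500 = 278.1932 kJ
Q_total = 685.9469 kJ

685.9469 kJ


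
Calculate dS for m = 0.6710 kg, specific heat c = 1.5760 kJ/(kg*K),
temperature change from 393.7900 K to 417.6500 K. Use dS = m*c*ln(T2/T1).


T2/T1 = 1.0606
ln(T2/T1) = 0.0588
dS = 0.6710 * 1.5760 * 0.0588 = 0.0622 kJ/K

0.0622 kJ/K


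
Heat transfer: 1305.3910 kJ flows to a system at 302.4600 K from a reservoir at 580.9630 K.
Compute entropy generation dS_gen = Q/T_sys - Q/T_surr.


dS_sys = 1305.3910/302.4600 = 4.3159 kJ/K
dS_surr = -1305.3910/580.9630 = -2.2469 kJ/K
dS_gen = 4.3159 - 2.2469 = 2.0690 kJ/K (irreversible)

dS_gen = 2.0690 kJ/K, irreversible


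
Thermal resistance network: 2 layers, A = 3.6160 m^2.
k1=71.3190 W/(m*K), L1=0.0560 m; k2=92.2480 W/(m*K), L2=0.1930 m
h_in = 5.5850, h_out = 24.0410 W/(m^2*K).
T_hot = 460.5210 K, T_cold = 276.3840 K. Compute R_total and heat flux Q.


R_conv_in = 1/(5.5850*3.6160) = 0.0495
R_1 = 0.0560/(71.3190*3.6160) = 0.0002
R_2 = 0.1930/(92.2480*3.6160) = 0.0006
R_conv_out = 1/(24.0410*3.6160) = 0.0115
R_total = 0.0618 K/W
Q = 184.1370 / 0.0618 = 2978.8269 W

R_total = 0.0618 K/W, Q = 2978.8269 W


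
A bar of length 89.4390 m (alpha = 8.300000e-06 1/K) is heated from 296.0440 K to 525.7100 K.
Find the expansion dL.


dT = 229.6660 K
dL = 8.300000e-06 * 89.4390 * 229.6660 = 0.170491 m
L_final = 89.609491 m

dL = 0.170491 m


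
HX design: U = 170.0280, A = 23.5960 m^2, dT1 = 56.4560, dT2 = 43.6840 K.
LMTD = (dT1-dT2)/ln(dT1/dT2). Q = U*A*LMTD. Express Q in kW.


LMTD = 49.7973 K
Q = 170.0280 * 23.5960 * 49.7973 = 199785.8820 W = 199.7859 kW

199.7859 kW


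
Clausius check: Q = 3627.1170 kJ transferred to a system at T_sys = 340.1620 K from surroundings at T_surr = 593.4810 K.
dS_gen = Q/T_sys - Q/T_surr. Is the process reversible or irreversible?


dS_sys = 3627.1170/340.1620 = 10.6629 kJ/K
dS_surr = -3627.1170/593.4810 = -6.1116 kJ/K
dS_gen = 10.6629 - 6.1116 = 4.5513 kJ/K (irreversible)

dS_gen = 4.5513 kJ/K, irreversible


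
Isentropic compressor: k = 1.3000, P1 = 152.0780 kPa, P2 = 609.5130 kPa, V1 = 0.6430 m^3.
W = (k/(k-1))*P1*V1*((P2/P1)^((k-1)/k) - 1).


(k-1)/k = 0.2308
(P2/P1)^exp = 1.3776
W = 4.3333 * 152.0780 * 0.6430 * (1.3776 - 1) = 160.0196 kJ

160.0196 kJ


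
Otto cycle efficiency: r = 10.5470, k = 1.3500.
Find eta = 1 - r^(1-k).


r^(k-1) = 2.2808
eta = 1 - 1/2.2808 = 0.5616 = 56.1565%

56.1565%


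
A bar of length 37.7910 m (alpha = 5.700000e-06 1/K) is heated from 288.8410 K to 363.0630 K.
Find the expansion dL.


dT = 74.2220 K
dL = 5.700000e-06 * 37.7910 * 74.2220 = 0.015988 m
L_final = 37.806988 m

dL = 0.015988 m


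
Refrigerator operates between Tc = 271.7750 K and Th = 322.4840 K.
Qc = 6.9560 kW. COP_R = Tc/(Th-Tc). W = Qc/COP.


COP = 271.7750 / 50.7090 = 5.3595
W = 6.9560 / 5.3595 = 1.2979 kW

COP = 5.3595, W = 1.2979 kW


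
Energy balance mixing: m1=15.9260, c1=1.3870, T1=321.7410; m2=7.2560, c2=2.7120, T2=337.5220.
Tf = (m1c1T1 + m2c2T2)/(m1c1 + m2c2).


num = 13748.9031
den = 41.7676
Tf = 329.1760 K

329.1760 K


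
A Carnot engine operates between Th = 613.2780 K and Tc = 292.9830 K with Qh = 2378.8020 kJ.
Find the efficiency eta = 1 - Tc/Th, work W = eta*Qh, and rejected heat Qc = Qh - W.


eta = 1 - 292.9830/613.2780 = 0.5223
W = 0.5223 * 2378.8020 = 1242.3703 kJ
Qc = 2378.8020 - 1242.3703 = 1136.4317 kJ

eta = 52.2267%, W = 1242.3703 kJ, Qc = 1136.4317 kJ


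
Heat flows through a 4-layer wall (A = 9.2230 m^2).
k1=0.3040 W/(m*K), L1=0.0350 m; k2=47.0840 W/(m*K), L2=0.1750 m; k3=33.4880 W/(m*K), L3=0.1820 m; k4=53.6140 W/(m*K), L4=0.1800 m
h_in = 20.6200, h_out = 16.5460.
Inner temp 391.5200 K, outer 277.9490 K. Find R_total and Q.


R_conv_in = 1/(20.6200*9.2230) = 0.0053
R_1 = 0.0350/(0.3040*9.2230) = 0.0125
R_2 = 0.1750/(47.0840*9.2230) = 0.0004
R_3 = 0.1820/(33.4880*9.2230) = 0.0006
R_4 = 0.1800/(53.6140*9.2230) = 0.0004
R_conv_out = 1/(16.5460*9.2230) = 0.0066
R_total = 0.0257 K/W
Q = 113.5710 / 0.0257 = 4427.6317 W

R_total = 0.0257 K/W, Q = 4427.6317 W


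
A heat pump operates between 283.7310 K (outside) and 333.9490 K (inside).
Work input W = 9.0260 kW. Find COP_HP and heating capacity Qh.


COP = 333.9490 / 50.2180 = 6.6500
Qh = 6.6500 * 9.0260 = 60.0228 kW

COP = 6.6500, Qh = 60.0228 kW


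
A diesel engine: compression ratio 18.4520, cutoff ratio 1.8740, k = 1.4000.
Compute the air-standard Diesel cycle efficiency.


r^(k-1) = 3.2094
rc^k = 2.4092
eta = 0.6411 = 64.1141%

64.1141%


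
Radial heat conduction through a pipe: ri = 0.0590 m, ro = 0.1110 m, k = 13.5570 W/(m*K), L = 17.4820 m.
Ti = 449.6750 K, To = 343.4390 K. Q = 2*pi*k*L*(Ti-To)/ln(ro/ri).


dT = 106.2360 K
ln(ro/ri) = 0.6320
Q = 2*pi*13.5570*17.4820*106.2360 / 0.6320 = 250319.2156 W

250319.2156 W


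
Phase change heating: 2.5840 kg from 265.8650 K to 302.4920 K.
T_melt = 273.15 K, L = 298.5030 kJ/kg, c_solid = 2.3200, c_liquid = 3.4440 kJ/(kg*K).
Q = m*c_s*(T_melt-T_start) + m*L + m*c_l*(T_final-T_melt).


Q1 (sensible, solid) = 2.5840 * 2.3200 * 7.2850 = 43.6727 kJ
Q2 (latent) = 2.5840 * 298.5030 = 771.3318 kJ
Q3 (sensible, liquid) = 2.5840 * 3.4440 * 29.3420 = 261.1231 kJ
Q_total = 1076.1276 kJ

1076.1276 kJ
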